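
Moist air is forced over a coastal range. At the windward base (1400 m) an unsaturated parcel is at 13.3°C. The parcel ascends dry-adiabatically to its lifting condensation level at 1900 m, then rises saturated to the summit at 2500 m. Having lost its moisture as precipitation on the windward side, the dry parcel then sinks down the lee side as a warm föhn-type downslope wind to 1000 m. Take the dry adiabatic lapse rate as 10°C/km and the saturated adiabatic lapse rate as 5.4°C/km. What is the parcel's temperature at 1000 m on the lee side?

Dry to 1900 m: -10 × 0.5 km = -5°C, so T = 8.3°C.
Saturated to 2500 m: -5.4 × 0.6 km = -3.24°C, so T = 5.06°C.
Dry descent to 1000 m: +10 × 1.5 km = +15°C, so T = 20.06°C.

20.06°C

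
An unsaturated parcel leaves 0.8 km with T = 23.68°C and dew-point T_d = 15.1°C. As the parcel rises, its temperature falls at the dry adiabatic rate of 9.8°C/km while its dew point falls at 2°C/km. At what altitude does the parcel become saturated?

T and T_d converge at 9.8 − 2 = 7.8°C per km
Height above start = (23.68 − 15.1) / 7.8 = 1.1 km
LCL altitude = 800 m + 1100 m = 1900 m

1.9 km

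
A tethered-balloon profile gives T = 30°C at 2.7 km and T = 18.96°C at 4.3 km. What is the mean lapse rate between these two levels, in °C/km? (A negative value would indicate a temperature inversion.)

Γ = −ΔT/Δz = (30 − 18.96) / (4300 − 2700) m
  = 11.04°C / 1.6 km = 6.9°C/km

6.9°C/km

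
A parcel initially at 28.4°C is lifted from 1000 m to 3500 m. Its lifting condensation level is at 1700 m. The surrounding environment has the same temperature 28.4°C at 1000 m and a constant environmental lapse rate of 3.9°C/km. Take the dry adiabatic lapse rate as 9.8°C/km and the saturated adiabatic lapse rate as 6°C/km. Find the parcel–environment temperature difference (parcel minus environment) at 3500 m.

-7.91°C (parcel cooler than environment)

Parcel:
  Dry to 1700 m: -9.8 × 0.7 km = -6.86°C, so T = 21.54°C.
  Saturated to 3500 m: -6 × 1.8 km = -10.8°C, so T = 10.74°C.
Environment:
  Environment to 3500 m: -3.9 × 2.5 km = -9.75°C, so T = 18.65°C.
T_parcel − T_env = 10.74 − 18.65 = -7.91°C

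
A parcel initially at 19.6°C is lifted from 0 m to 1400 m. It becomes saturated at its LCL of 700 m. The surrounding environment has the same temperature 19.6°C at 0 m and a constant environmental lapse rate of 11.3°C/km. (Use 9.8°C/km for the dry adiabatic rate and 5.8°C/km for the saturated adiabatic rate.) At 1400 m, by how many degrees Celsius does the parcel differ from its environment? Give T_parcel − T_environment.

Parcel:
  0–700 m, dry: Δz = 0.7 km ⇒ ΔT = -6.86°C; T = 12.74°C
  700–1400 m, saturated: Δz = 0.7 km ⇒ ΔT = -4.06°C; T = 8.68°C
Environment:
  0–1400 m, environment: Δz = 1.4 km ⇒ ΔT = -15.82°C; T = 3.78°C
T_parcel − T_env = 8.68 − 3.78 = +4.9°C

+4.9°C (parcel warmer than environment)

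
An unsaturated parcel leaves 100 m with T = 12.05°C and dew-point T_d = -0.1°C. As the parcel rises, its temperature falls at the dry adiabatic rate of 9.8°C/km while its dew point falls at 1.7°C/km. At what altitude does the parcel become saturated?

T and T_d converge at 9.8 − 1.7 = 8.1°C per km
Height above start = (12.05 − (-0.1)) / 8.1 = 1.5 km
LCL altitude = 100 m + 1500 m = 1600 m

1600 m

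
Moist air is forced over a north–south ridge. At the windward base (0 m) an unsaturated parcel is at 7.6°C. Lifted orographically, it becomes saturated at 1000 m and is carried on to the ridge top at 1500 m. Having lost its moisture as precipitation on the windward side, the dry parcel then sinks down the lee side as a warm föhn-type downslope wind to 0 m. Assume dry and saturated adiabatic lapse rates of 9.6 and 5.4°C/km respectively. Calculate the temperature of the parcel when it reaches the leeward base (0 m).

From 0 m to 1000 m (dry): cools by 9.6 × 1 = 9.6°C, giving -2°C.
From 1000 m to 1500 m (saturated): cools by 5.4 × 0.5 = 2.7°C, giving -4.7°C.
From 1500 m to 0 m (dry descent): warms by 9.6 × 1.5 = 14.4°C, giving 9.7°C.

9.7°C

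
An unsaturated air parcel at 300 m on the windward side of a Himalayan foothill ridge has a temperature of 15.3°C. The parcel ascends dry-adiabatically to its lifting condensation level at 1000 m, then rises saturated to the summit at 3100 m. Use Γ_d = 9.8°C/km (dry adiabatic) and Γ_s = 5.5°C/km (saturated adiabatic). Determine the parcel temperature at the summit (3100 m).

Dry to 1000 m: -9.8 × 0.7 km = -6.86°C, so T = 8.44°C.
Saturated to 3100 m: -5.5 × 2.1 km = -11.55°C, so T = -3.11°C.

-3.11°C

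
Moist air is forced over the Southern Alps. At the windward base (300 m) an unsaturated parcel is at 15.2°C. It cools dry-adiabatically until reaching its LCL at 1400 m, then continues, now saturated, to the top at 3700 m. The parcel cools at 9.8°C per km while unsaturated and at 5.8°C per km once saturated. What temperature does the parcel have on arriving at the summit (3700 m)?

-8.92°C

Dry to 1400 m: -9.8 × 1.1 km = -10.78°C, so T = 4.42°C.
Saturated to 3700 m: -5.8 × 2.3 km = -13.34°C, so T = -8.92°C.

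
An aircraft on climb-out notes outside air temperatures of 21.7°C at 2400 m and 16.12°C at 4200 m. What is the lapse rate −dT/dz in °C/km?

3.1°C/km

Γ = −ΔT/Δz = (21.7 − 16.12) / (4200 − 2400) m
  = 5.58°C / 1.8 km = 3.1°C/km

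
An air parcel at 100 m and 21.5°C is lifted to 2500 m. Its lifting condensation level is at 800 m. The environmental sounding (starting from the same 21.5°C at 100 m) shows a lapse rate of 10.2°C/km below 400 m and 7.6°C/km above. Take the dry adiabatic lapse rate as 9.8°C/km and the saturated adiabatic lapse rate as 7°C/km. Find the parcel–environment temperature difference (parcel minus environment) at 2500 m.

Parcel:
  Dry to 800 m: -9.8 × 0.7 km = -6.86°C, so T = 14.64°C.
  Saturated to 2500 m: -7 × 1.7 km = -11.9°C, so T = 2.74°C.
Environment:
  Environment, lower layer to 400 m: -10.2 × 0.3 km = -3.06°C, so T = 18.44°C.
  Environment, upper layer to 2500 m: -7.6 × 2.1 km = -15.96°C, so T = 2.48°C.
T_parcel − T_env = 2.74 − 2.48 = +0.26°C

+0.26°C (parcel warmer than environment)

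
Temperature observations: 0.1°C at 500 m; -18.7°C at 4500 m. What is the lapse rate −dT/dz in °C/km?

4.7°C/km

Γ = −ΔT/Δz = (0.1 − (-18.7)) / (4500 − 500) m
  = 18.8°C / 4 km = 4.7°C/km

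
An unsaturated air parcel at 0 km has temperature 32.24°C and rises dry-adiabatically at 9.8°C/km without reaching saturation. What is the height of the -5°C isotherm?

3.8 km

Height above start = (32.24 − (-5)) / 9.8 = 3.8 km
Altitude = 0 m + 3800 m = 3800 m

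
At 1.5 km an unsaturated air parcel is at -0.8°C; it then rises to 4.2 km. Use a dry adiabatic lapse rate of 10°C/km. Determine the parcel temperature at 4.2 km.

-27.8°C

1500–4200 m, dry adiabatic: Δz = 2.7 km ⇒ ΔT = -27°C; T = -27.8°C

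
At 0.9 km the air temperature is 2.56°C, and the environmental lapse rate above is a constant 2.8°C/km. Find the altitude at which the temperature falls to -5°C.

Height above start = (2.56 − (-5)) / 2.8 = 2.7 km
Altitude = 900 m + 2700 m = 3600 m

3.6 km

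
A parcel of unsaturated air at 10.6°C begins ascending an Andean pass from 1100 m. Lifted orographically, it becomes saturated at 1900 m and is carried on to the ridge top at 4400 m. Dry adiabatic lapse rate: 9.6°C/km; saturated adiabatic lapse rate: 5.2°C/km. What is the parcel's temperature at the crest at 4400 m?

-10.08°C

Dry to 1900 m: -9.6 × 0.8 km = -7.68°C, so T = 2.92°C.
Saturated to 4400 m: -5.2 × 2.5 km = -13°C, so T = -10.08°C.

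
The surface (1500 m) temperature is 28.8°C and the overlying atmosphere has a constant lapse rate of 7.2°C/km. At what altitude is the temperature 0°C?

5500 m

Height above start = (28.8 − 0) / 7.2 = 4 km
Altitude = 1500 m + 4000 m = 5500 m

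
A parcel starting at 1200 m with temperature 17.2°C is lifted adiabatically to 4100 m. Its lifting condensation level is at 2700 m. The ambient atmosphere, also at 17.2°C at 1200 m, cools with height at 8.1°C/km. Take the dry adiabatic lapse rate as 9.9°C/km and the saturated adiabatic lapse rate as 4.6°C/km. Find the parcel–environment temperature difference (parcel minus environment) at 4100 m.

+2.2°C (parcel warmer than environment)

Parcel:
  1200 → 2700 m (dry, 9.9°C/km): ΔT = -9.9 × 1.5 = -14.85°C → T = 2.35°C
  2700 → 4100 m (saturated, 4.6°C/km): ΔT = -4.6 × 1.4 = -6.44°C → T = -4.09°C
Environment:
  1200 → 4100 m (environment, 8.1°C/km): ΔT = -8.1 × 2.9 = -23.49°C → T = -6.29°C
T_parcel − T_env = -4.09 − (-6.29) = +2.2°C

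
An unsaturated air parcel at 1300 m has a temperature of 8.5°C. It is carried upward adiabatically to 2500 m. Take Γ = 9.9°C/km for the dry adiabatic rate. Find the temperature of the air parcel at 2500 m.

-3.38°C

Dry adiabatic to 2500 m: -9.9 × 1.2 km = -11.88°C, so T = -3.38°C.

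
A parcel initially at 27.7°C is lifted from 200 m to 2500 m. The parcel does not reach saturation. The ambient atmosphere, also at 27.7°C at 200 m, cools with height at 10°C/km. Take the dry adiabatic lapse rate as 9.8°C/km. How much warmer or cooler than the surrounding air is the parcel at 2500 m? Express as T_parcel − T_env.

Parcel:
  From 200 m to 2500 m (dry): cools by 9.8 × 2.3 = 22.54°C, giving 5.16°C.
Environment:
  From 200 m to 2500 m (environment): cools by 10 × 2.3 = 23°C, giving 4.7°C.
T_parcel − T_env = 5.16 − 4.7 = +0.46°C

+0.46°C (parcel warmer than environment)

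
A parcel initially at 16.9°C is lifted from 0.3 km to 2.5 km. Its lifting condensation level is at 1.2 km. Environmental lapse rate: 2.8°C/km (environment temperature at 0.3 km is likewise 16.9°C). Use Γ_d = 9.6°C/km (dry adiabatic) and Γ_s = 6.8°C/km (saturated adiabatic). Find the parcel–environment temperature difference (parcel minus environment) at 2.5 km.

Parcel:
  300–1200 m, dry: Δz = 0.9 km ⇒ ΔT = -8.64°C; T = 8.26°C
  1200–2500 m, saturated: Δz = 1.3 km ⇒ ΔT = -8.84°C; T = -0.58°C
Environment:
  300–2500 m, environment: Δz = 2.2 km ⇒ ΔT = -6.16°C; T = 10.74°C
T_parcel − T_env = -0.58 − 10.74 = -11.32°C

-11.32°C (parcel cooler than environment)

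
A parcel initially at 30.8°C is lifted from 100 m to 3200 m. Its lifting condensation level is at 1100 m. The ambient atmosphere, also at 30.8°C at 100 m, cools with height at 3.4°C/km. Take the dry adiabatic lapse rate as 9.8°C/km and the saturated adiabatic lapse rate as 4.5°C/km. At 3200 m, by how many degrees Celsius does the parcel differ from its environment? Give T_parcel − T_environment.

-8.71°C (parcel cooler than environment)

Parcel:
  Dry to 1100 m: -9.8 × 1 km = -9.8°C, so T = 21°C.
  Saturated to 3200 m: -4.5 × 2.1 km = -9.45°C, so T = 11.55°C.
Environment:
  Environment to 3200 m: -3.4 × 3.1 km = -10.54°C, so T = 20.26°C.
T_parcel − T_env = 11.55 − 20.26 = -8.71°C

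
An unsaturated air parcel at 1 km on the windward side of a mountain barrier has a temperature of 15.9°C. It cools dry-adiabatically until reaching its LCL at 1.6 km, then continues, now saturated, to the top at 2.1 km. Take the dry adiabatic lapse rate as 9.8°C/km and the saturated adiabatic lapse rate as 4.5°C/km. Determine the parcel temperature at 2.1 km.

7.77°C

1000 → 1600 m (dry, 9.8°C/km): ΔT = -9.8 × 0.6 = -5.88°C → T = 10.02°C
1600 → 2100 m (saturated, 4.5°C/km): ΔT = -4.5 × 0.5 = -2.25°C → T = 7.77°C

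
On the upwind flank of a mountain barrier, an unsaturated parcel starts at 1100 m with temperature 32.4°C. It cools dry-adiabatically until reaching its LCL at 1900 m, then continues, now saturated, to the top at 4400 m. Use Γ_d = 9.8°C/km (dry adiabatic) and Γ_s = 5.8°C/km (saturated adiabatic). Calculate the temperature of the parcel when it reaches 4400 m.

1100 → 1900 m (dry, 9.8°C/km): ΔT = -9.8 × 0.8 = -7.84°C → T = 24.56°C
1900 → 4400 m (saturated, 5.8°C/km): ΔT = -5.8 × 2.5 = -14.5°C → T = 10.06°C

10.06°C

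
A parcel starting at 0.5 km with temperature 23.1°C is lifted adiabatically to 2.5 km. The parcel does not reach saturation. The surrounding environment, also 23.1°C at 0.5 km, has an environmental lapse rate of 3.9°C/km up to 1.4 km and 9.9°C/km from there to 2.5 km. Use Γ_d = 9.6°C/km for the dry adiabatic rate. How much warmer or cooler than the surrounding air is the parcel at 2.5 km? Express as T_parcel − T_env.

-4.8°C (parcel cooler than environment)

Parcel:
  Dry to 2500 m: -9.6 × 2 km = -19.2°C, so T = 3.9°C.
Environment:
  Environment, lower layer to 1400 m: -3.9 × 0.9 km = -3.51°C, so T = 19.59°C.
  Environment, upper layer to 2500 m: -9.9 × 1.1 km = -10.89°C, so T = 8.7°C.
T_parcel − T_env = 3.9 − 8.7 = -4.8°C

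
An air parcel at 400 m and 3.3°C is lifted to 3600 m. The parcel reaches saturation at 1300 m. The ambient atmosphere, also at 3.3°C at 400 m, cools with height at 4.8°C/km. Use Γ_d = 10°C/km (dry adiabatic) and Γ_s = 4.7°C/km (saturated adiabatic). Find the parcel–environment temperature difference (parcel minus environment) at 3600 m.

Parcel:
  400–1300 m, dry: Δz = 0.9 km ⇒ ΔT = -9°C; T = -5.7°C
  1300–3600 m, saturated: Δz = 2.3 km ⇒ ΔT = -10.81°C; T = -16.51°C
Environment:
  400–3600 m, environment: Δz = 3.2 km ⇒ ΔT = -15.36°C; T = -12.06°C
T_parcel − T_env = -16.51 − (-12.06) = -4.45°C

-4.45°C (parcel cooler than environment)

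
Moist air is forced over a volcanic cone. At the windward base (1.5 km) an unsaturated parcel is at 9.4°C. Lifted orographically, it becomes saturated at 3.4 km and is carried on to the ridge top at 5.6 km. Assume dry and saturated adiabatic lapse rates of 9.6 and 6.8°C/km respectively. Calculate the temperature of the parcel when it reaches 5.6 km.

-23.8°C

1500 → 3400 m (dry, 9.6°C/km): ΔT = -9.6 × 1.9 = -18.24°C → T = -8.84°C
3400 → 5600 m (saturated, 6.8°C/km): ΔT = -6.8 × 2.2 = -14.96°C → T = -23.8°C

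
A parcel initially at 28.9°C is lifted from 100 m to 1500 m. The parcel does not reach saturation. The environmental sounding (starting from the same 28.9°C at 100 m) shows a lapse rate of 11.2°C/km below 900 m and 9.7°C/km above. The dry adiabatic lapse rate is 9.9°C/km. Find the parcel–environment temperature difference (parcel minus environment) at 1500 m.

Parcel:
  Dry to 1500 m: -9.9 × 1.4 km = -13.86°C, so T = 15.04°C.
Environment:
  Environment, lower layer to 900 m: -11.2 × 0.8 km = -8.96°C, so T = 19.94°C.
  Environment, upper layer to 1500 m: -9.7 × 0.6 km = -5.82°C, so T = 14.12°C.
T_parcel − T_env = 15.04 − 14.12 = +0.92°C

+0.92°C (parcel warmer than environment)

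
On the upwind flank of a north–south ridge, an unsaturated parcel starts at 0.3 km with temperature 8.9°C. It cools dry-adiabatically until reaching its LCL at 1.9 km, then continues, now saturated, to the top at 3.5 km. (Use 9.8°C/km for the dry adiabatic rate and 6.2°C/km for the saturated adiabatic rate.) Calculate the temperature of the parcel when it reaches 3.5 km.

300 → 1900 m (dry, 9.8°C/km): ΔT = -9.8 × 1.6 = -15.68°C → T = -6.78°C
1900 → 3500 m (saturated, 6.2°C/km): ΔT = -6.2 × 1.6 = -9.92°C → T = -16.7°C

-16.7°C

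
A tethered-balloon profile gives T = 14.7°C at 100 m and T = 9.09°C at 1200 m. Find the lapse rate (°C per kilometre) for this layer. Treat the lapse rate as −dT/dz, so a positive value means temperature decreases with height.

5.1°C/km

Γ = −ΔT/Δz = (14.7 − 9.09) / (1200 − 100) m
  = 5.61°C / 1.1 km = 5.1°C/km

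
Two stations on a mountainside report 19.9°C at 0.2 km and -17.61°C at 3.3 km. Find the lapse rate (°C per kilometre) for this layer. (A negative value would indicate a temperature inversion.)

12.1°C/km

Γ = −ΔT/Δz = (19.9 − (-17.61)) / (3300 − 200) m
  = 37.51°C / 3.1 km = 12.1°C/km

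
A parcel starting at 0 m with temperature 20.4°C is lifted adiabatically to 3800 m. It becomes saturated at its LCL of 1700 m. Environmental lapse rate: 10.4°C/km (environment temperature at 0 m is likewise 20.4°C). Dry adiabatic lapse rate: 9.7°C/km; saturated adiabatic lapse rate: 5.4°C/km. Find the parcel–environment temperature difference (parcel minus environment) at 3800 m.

Parcel:
  Dry to 1700 m: -9.7 × 1.7 km = -16.49°C, so T = 3.91°C.
  Saturated to 3800 m: -5.4 × 2.1 km = -11.34°C, so T = -7.43°C.
Environment:
  Environment to 3800 m: -10.4 × 3.8 km = -39.52°C, so T = -19.12°C.
T_parcel − T_env = -7.43 − (-19.12) = +11.69°C

+11.69°C (parcel warmer than environment)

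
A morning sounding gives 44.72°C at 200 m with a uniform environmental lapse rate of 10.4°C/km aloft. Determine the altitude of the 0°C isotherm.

Height above start = (44.72 − 0) / 10.4 = 4.3 km
Altitude = 200 m + 4300 m = 4500 m

4500 m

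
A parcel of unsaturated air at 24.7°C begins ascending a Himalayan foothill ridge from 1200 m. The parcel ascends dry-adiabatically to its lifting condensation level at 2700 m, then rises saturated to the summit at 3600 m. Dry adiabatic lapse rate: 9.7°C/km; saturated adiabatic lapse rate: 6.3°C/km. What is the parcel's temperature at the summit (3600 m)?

4.48°C

1200–2700 m, dry: Δz = 1.5 km ⇒ ΔT = -14.55°C; T = 10.15°C
2700–3600 m, saturated: Δz = 0.9 km ⇒ ΔT = -5.67°C; T = 4.48°C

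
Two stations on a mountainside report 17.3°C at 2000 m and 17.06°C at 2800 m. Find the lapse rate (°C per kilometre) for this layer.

0.3°C/km

Γ = −ΔT/Δz = (17.3 − 17.06) / (2800 − 2000) m
  = 0.24°C / 0.8 km = 0.3°C/km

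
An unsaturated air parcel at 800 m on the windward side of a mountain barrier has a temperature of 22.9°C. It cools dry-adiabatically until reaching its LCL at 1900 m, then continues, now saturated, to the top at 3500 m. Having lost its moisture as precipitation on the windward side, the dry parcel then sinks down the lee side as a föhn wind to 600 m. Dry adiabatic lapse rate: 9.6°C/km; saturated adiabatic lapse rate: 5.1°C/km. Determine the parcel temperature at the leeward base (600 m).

800–1900 m, dry: Δz = 1.1 km ⇒ ΔT = -10.56°C; T = 12.34°C
1900–3500 m, saturated: Δz = 1.6 km ⇒ ΔT = -8.16°C; T = 4.18°C
3500–600 m, dry descent: Δz = 2.9 km ⇒ ΔT = +27.84°C; T = 32.02°C

32.02°C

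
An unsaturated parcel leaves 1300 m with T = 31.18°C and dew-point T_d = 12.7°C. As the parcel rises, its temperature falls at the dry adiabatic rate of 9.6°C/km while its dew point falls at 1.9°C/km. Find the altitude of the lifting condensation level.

3700 m

T and T_d converge at 9.6 − 1.9 = 7.7°C per km
Height above start = (31.18 − 12.7) / 7.7 = 2.4 km
LCL altitude = 1300 m + 2400 m = 3700 m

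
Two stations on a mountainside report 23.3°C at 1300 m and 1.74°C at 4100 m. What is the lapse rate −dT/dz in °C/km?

7.7°C/km

Γ = −ΔT/Δz = (23.3 − 1.74) / (4100 − 1300) m
  = 21.56°C / 2.8 km = 7.7°C/km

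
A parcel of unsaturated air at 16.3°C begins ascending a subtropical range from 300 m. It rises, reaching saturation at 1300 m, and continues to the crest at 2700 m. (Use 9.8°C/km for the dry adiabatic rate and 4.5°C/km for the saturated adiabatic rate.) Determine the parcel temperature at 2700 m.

300–1300 m, dry: Δz = 1 km ⇒ ΔT = -9.8°C; T = 6.5°C
1300–2700 m, saturated: Δz = 1.4 km ⇒ ΔT = -6.3°C; T = 0.2°C

0.2°C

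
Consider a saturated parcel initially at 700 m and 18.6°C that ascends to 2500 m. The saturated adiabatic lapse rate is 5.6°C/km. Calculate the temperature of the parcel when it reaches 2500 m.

8.52°C

700–2500 m, saturated adiabatic: Δz = 1.8 km ⇒ ΔT = -10.08°C; T = 8.52°C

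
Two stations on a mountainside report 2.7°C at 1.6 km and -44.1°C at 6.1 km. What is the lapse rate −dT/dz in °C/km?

Γ = −ΔT/Δz = (2.7 − (-44.1)) / (6100 − 1600) m
  = 46.8°C / 4.5 km = 10.4°C/km

10.4°C/km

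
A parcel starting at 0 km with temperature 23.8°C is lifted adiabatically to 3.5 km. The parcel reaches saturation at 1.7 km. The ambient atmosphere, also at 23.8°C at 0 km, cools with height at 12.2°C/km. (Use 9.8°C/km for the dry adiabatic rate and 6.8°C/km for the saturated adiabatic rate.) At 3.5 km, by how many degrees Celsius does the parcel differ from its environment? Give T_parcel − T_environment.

+13.8°C (parcel warmer than environment)

Parcel:
  0–1700 m, dry: Δz = 1.7 km ⇒ ΔT = -16.66°C; T = 7.14°C
  1700–3500 m, saturated: Δz = 1.8 km ⇒ ΔT = -12.24°C; T = -5.1°C
Environment:
  0–3500 m, environment: Δz = 3.5 km ⇒ ΔT = -42.7°C; T = -18.9°C
T_parcel − T_env = -5.1 − (-18.9) = +13.8°C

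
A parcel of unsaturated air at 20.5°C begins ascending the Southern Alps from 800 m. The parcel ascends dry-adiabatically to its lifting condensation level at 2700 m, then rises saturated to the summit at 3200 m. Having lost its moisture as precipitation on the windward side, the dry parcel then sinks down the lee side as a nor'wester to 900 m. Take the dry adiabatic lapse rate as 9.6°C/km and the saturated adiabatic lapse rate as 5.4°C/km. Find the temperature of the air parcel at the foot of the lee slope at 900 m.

21.64°C

Dry to 2700 m: -9.6 × 1.9 km = -18.24°C, so T = 2.26°C.
Saturated to 3200 m: -5.4 × 0.5 km = -2.7°C, so T = -0.44°C.
Dry descent to 900 m: +9.6 × 2.3 km = +22.08°C, so T = 21.64°C.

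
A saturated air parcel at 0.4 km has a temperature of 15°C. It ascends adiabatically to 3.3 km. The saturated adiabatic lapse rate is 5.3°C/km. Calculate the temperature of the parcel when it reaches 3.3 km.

-0.37°C

From 400 m to 3300 m (saturated adiabatic): cools by 5.3 × 2.9 = 15.37°C, giving -0.37°C.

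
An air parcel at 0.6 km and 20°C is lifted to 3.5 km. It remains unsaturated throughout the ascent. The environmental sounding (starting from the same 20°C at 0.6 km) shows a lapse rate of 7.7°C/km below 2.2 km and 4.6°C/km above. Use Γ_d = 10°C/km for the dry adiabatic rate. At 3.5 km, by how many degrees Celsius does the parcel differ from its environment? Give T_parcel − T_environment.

-10.7°C (parcel cooler than environment)

Parcel:
  From 600 m to 3500 m (dry): cools by 10 × 2.9 = 29°C, giving -9°C.
Environment:
  From 600 m to 2200 m (environment, lower layer): cools by 7.7 × 1.6 = 12.32°C, giving 7.68°C.
  From 2200 m to 3500 m (environment, upper layer): cools by 4.6 × 1.3 = 5.98°C, giving 1.7°C.
T_parcel − T_env = -9 − 1.7 = -10.7°C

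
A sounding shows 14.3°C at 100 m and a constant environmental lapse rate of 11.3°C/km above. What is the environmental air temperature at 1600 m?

-2.65°C

100–1600 m, environmental: Δz = 1.5 km ⇒ ΔT = -16.95°C; T = -2.65°C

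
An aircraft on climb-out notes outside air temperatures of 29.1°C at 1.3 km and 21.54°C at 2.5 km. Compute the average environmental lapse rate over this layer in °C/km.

Γ = −ΔT/Δz = (29.1 − 21.54) / (2500 − 1300) m
  = 7.56°C / 1.2 km = 6.3°C/km

6.3°C/km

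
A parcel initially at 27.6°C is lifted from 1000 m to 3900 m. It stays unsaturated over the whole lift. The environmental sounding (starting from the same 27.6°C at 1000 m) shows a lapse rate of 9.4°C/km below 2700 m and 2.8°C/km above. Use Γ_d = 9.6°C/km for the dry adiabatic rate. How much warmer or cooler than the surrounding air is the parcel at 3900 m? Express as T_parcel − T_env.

Parcel:
  Dry to 3900 m: -9.6 × 2.9 km = -27.84°C, so T = -0.24°C.
Environment:
  Environment, lower layer to 2700 m: -9.4 × 1.7 km = -15.98°C, so T = 11.62°C.
  Environment, upper layer to 3900 m: -2.8 × 1.2 km = -3.36°C, so T = 8.26°C.
T_parcel − T_env = -0.24 − 8.26 = -8.5°C

-8.5°C (parcel cooler than environment)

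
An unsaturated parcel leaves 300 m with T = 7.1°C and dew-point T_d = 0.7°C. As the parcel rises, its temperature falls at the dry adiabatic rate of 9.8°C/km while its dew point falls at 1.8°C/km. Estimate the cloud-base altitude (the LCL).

1100 m

T and T_d converge at 9.8 − 1.8 = 8°C per km
Height above start = (7.1 − 0.7) / 8 = 0.8 km
LCL altitude = 300 m + 800 m = 1100 m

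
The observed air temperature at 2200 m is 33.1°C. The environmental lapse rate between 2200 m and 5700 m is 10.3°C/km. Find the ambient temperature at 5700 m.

-2.95°C

Environmental to 5700 m: -10.3 × 3.5 km = -36.05°C, so T = -2.95°C.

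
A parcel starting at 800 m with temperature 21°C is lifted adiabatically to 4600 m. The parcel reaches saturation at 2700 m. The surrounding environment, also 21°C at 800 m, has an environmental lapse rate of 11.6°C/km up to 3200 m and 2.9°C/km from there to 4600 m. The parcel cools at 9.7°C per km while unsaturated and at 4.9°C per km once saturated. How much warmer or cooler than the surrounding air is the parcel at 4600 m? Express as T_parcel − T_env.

+4.16°C (parcel warmer than environment)

Parcel:
  From 800 m to 2700 m (dry): cools by 9.7 × 1.9 = 18.43°C, giving 2.57°C.
  From 2700 m to 4600 m (saturated): cools by 4.9 × 1.9 = 9.31°C, giving -6.74°C.
Environment:
  From 800 m to 3200 m (environment, lower layer): cools by 11.6 × 2.4 = 27.84°C, giving -6.84°C.
  From 3200 m to 4600 m (environment, upper layer): cools by 2.9 × 1.4 = 4.06°C, giving -10.9°C.
T_parcel − T_env = -6.74 − (-10.9) = +4.16°C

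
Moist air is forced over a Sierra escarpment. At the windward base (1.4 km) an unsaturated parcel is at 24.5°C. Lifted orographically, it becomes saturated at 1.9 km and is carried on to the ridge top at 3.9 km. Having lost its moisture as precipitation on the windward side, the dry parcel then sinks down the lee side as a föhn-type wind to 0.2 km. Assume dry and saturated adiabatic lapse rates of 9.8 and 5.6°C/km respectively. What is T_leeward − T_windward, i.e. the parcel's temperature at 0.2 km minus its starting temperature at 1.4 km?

From 1400 m to 1900 m (dry): cools by 9.8 × 0.5 = 4.9°C, giving 19.6°C.
From 1900 m to 3900 m (saturated): cools by 5.6 × 2 = 11.2°C, giving 8.4°C.
From 3900 m to 200 m (dry descent): warms by 9.8 × 3.7 = 36.26°C, giving 44.66°C.
Net change vs windward start: 44.66 − 24.5 = +20.16°C

+20.16°C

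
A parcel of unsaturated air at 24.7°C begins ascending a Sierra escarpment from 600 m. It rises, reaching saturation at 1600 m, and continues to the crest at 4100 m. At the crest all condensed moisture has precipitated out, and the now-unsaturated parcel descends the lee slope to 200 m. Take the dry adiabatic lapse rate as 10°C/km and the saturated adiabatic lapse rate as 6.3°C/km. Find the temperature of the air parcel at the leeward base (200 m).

From 600 m to 1600 m (dry): cools by 10 × 1 = 10°C, giving 14.7°C.
From 1600 m to 4100 m (saturated): cools by 6.3 × 2.5 = 15.75°C, giving -1.05°C.
From 4100 m to 200 m (dry descent): warms by 10 × 3.9 = 39°C, giving 37.95°C.

37.95°C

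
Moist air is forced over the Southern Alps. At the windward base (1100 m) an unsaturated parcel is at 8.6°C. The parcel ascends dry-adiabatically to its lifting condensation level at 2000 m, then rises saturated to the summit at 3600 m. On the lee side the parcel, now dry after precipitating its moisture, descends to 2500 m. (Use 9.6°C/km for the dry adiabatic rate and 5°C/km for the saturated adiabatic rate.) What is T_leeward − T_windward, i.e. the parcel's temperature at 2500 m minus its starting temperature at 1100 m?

-6.08°C

From 1100 m to 2000 m (dry): cools by 9.6 × 0.9 = 8.64°C, giving -0.04°C.
From 2000 m to 3600 m (saturated): cools by 5 × 1.6 = 8°C, giving -8.04°C.
From 3600 m to 2500 m (dry descent): warms by 9.6 × 1.1 = 10.56°C, giving 2.52°C.
Net change vs windward start: 2.52 − 8.6 = -6.08°C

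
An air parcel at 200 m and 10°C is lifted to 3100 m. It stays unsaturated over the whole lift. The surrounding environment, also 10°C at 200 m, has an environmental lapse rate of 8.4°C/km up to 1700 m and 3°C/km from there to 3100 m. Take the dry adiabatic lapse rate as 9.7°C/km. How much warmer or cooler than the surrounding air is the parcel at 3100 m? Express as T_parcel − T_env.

-11.33°C (parcel cooler than environment)

Parcel:
  Dry to 3100 m: -9.7 × 2.9 km = -28.13°C, so T = -18.13°C.
Environment:
  Environment, lower layer to 1700 m: -8.4 × 1.5 km = -12.6°C, so T = -2.6°C.
  Environment, upper layer to 3100 m: -3 × 1.4 km = -4.2°C, so T = -6.8°C.
T_parcel − T_env = -18.13 − (-6.8) = -11.33°C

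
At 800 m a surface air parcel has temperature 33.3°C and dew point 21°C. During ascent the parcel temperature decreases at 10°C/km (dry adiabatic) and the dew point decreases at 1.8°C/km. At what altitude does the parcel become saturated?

T and T_d converge at 10 − 1.8 = 8.2°C per km
Height above start = (33.3 − 21) / 8.2 = 1.5 km
LCL altitude = 800 m + 1500 m = 2300 m

2300 m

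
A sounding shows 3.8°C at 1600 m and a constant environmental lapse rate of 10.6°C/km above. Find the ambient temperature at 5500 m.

-37.54°C

From 1600 m to 5500 m (environmental): cools by 10.6 × 3.9 = 41.34°C, giving -37.54°C.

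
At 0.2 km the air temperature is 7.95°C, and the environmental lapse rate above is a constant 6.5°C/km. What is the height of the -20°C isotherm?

Height above start = (7.95 − (-20)) / 6.5 = 4.3 km
Altitude = 200 m + 4300 m = 4500 m

4.5 km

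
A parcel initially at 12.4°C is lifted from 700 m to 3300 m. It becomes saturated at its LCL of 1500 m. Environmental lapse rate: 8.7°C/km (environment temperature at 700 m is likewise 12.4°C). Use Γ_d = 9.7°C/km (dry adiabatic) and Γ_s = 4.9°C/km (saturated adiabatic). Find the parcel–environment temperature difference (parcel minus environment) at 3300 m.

+6.04°C (parcel warmer than environment)

Parcel:
  700 → 1500 m (dry, 9.7°C/km): ΔT = -9.7 × 0.8 = -7.76°C → T = 4.64°C
  1500 → 3300 m (saturated, 4.9°C/km): ΔT = -4.9 × 1.8 = -8.82°C → T = -4.18°C
Environment:
  700 → 3300 m (environment, 8.7°C/km): ΔT = -8.7 × 2.6 = -22.62°C → T = -10.22°C
T_parcel − T_env = -4.18 − (-10.22) = +6.04°C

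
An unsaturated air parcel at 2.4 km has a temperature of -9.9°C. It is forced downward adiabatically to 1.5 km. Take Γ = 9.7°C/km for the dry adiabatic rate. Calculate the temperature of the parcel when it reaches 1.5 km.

-1.17°C

2400–1500 m, dry adiabatic: Δz = 0.9 km ⇒ ΔT = +8.73°C; T = -1.17°C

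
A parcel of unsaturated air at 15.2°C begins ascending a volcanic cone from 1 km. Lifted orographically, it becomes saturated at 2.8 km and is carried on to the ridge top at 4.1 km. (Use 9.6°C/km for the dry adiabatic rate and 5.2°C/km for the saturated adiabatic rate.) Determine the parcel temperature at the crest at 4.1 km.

Dry to 2800 m: -9.6 × 1.8 km = -17.28°C, so T = -2.08°C.
Saturated to 4100 m: -5.2 × 1.3 km = -6.76°C, so T = -8.84°C.

-8.84°C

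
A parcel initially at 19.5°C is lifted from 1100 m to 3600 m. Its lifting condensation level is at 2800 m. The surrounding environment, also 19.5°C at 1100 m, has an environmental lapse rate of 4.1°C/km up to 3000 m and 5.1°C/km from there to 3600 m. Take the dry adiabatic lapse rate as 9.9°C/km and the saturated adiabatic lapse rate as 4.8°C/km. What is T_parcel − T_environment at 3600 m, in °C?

Parcel:
  1100 → 2800 m (dry, 9.9°C/km): ΔT = -9.9 × 1.7 = -16.83°C → T = 2.67°C
  2800 → 3600 m (saturated, 4.8°C/km): ΔT = -4.8 × 0.8 = -3.84°C → T = -1.17°C
Environment:
  1100 → 3000 m (environment, lower layer, 4.1°C/km): ΔT = -4.1 × 1.9 = -7.79°C → T = 11.71°C
  3000 → 3600 m (environment, upper layer, 5.1°C/km): ΔT = -5.1 × 0.6 = -3.06°C → T = 8.65°C
T_parcel − T_env = -1.17 − 8.65 = -9.82°C

-9.82°C (parcel cooler than environment)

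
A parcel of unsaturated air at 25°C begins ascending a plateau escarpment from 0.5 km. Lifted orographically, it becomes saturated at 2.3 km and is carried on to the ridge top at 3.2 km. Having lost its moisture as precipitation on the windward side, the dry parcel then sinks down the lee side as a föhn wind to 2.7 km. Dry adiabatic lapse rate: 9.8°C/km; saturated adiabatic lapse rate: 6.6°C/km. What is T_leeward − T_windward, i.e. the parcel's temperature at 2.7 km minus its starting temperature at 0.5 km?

500–2300 m, dry: Δz = 1.8 km ⇒ ΔT = -17.64°C; T = 7.36°C
2300–3200 m, saturated: Δz = 0.9 km ⇒ ΔT = -5.94°C; T = 1.42°C
3200–2700 m, dry descent: Δz = 0.5 km ⇒ ΔT = +4.9°C; T = 6.32°C
Net change vs windward start: 6.32 − 25 = -18.68°C

-18.68°C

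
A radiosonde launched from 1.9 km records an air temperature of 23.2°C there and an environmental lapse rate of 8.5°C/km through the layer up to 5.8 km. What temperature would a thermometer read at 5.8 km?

-9.95°C

Environmental to 5800 m: -8.5 × 3.9 km = -33.15°C, so T = -9.95°C.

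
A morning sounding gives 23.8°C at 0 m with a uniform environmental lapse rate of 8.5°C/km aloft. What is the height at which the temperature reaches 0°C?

Height above start = (23.8 − 0) / 8.5 = 2.8 km
Altitude = 0 m + 2800 m = 2800 m

2800 m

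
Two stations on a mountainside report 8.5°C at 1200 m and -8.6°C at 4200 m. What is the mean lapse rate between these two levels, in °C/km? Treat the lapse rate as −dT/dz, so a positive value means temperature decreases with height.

Γ = −ΔT/Δz = (8.5 − (-8.6)) / (4200 − 1200) m
  = 17.1°C / 3 km = 5.7°C/km

5.7°C/km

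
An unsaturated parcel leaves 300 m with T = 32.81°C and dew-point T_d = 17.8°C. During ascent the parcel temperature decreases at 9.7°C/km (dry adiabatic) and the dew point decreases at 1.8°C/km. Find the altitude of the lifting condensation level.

T and T_d converge at 9.7 − 1.8 = 7.9°C per km
Height above start = (32.81 − 17.8) / 7.9 = 1.9 km
LCL altitude = 300 m + 1900 m = 2200 m

2200 m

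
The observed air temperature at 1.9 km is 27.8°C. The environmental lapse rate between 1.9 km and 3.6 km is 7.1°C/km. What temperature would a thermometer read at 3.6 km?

1900 → 3600 m (environmental, 7.1°C/km): ΔT = -7.1 × 1.7 = -12.07°C → T = 15.73°C

15.73°C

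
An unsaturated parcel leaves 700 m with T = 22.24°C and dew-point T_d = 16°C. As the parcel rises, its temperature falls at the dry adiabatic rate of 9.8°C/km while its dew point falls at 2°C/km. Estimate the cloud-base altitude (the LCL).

1500 m

T and T_d converge at 9.8 − 2 = 7.8°C per km
Height above start = (22.24 − 16) / 7.8 = 0.8 km
LCL altitude = 700 m + 800 m = 1500 m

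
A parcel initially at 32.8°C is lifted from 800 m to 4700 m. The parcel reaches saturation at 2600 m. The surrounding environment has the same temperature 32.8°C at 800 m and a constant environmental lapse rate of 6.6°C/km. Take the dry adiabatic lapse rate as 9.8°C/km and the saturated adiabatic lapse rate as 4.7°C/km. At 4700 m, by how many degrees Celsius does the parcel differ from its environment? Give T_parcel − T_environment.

Parcel:
  From 800 m to 2600 m (dry): cools by 9.8 × 1.8 = 17.64°C, giving 15.16°C.
  From 2600 m to 4700 m (saturated): cools by 4.7 × 2.1 = 9.87°C, giving 5.29°C.
Environment:
  From 800 m to 4700 m (environment): cools by 6.6 × 3.9 = 25.74°C, giving 7.06°C.
T_parcel − T_env = 5.29 − 7.06 = -1.77°C

-1.77°C (parcel cooler than environment)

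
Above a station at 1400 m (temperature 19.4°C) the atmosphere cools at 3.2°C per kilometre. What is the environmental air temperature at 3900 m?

Environmental to 3900 m: -3.2 × 2.5 km = -8°C, so T = 11.4°C.

11.4°C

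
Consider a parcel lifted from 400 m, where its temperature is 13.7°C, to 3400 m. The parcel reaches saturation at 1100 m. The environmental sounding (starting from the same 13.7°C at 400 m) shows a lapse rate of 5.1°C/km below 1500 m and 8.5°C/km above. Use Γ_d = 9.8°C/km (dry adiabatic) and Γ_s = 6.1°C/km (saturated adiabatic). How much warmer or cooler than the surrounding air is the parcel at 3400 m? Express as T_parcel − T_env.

Parcel:
  From 400 m to 1100 m (dry): cools by 9.8 × 0.7 = 6.86°C, giving 6.84°C.
  From 1100 m to 3400 m (saturated): cools by 6.1 × 2.3 = 14.03°C, giving -7.19°C.
Environment:
  From 400 m to 1500 m (environment, lower layer): cools by 5.1 × 1.1 = 5.61°C, giving 8.09°C.
  From 1500 m to 3400 m (environment, upper layer): cools by 8.5 × 1.9 = 16.15°C, giving -8.06°C.
T_parcel − T_env = -7.19 − (-8.06) = +0.87°C

+0.87°C (parcel warmer than environment)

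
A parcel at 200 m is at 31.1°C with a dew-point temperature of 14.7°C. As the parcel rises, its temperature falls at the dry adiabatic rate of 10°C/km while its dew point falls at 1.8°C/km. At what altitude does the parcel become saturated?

T and T_d converge at 10 − 1.8 = 8.2°C per km
Height above start = (31.1 − 14.7) / 8.2 = 2 km
LCL altitude = 200 m + 2000 m = 2200 m

2200 m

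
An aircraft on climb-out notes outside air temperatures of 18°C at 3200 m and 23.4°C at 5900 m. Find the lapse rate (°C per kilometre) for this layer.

Γ = −ΔT/Δz = (18 − 23.4) / (5900 − 3200) m
  = -5.4°C / 2.7 km = -2°C/km

-2°C/km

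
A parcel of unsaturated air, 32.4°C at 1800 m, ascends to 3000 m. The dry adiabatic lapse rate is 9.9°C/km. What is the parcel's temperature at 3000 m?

Dry adiabatic to 3000 m: -9.9 × 1.2 km = -11.88°C, so T = 20.52°C.

20.52°C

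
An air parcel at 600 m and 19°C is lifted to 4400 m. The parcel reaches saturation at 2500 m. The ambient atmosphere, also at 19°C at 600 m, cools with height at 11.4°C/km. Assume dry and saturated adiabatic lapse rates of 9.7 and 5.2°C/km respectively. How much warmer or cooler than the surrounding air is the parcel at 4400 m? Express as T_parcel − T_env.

+15.01°C (parcel warmer than environment)

Parcel:
  From 600 m to 2500 m (dry): cools by 9.7 × 1.9 = 18.43°C, giving 0.57°C.
  From 2500 m to 4400 m (saturated): cools by 5.2 × 1.9 = 9.88°C, giving -9.31°C.
Environment:
  From 600 m to 4400 m (environment): cools by 11.4 × 3.8 = 43.32°C, giving -24.32°C.
T_parcel − T_env = -9.31 − (-24.32) = +15.01°C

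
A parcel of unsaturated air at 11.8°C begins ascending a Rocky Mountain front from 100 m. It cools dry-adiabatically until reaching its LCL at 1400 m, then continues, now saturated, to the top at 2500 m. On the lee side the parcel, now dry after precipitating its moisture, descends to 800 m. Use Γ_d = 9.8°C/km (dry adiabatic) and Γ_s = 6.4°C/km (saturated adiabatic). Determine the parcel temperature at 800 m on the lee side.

8.68°C

From 100 m to 1400 m (dry): cools by 9.8 × 1.3 = 12.74°C, giving -0.94°C.
From 1400 m to 2500 m (saturated): cools by 6.4 × 1.1 = 7.04°C, giving -7.98°C.
From 2500 m to 800 m (dry descent): warms by 9.8 × 1.7 = 16.66°C, giving 8.68°C.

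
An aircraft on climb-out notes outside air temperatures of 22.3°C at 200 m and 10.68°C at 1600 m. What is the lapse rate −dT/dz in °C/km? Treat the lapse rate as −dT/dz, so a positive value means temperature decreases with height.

8.3°C/km

Γ = −ΔT/Δz = (22.3 − 10.68) / (1600 − 200) m
  = 11.62°C / 1.4 km = 8.3°C/km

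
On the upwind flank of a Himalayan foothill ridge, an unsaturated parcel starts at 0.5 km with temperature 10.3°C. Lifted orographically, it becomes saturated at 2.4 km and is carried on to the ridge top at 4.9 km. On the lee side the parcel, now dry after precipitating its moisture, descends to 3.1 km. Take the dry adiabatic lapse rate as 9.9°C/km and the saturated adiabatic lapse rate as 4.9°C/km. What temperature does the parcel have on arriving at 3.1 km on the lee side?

-2.94°C

From 500 m to 2400 m (dry): cools by 9.9 × 1.9 = 18.81°C, giving -8.51°C.
From 2400 m to 4900 m (saturated): cools by 4.9 × 2.5 = 12.25°C, giving -20.76°C.
From 4900 m to 3100 m (dry descent): warms by 9.9 × 1.8 = 17.82°C, giving -2.94°C.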